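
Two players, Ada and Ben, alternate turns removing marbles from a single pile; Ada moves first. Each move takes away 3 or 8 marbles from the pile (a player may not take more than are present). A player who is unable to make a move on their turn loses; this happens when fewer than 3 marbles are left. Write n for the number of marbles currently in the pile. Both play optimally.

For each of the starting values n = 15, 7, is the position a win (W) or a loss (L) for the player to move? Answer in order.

15: W, 7: L

Positions with no move are L. A position that does have a move is losing for the player to move precisely when every available move leads to a winning position for the opponent. Fill in the labels:
n=0: no move → L
n=1: no move → L
n=2: no move → L
n=3: can move to 0, which is L ⇒ W
n=4: can move to 1, which is L ⇒ W
n=5: can move to 2, which is L ⇒ W
n=6: the only move is to 3(W), a W ⇒ L
n=7: the only move is to 4(W), a W ⇒ L
n=8: can move to 0, which is L ⇒ W
n=9: can move to 6, which is L ⇒ W
n=10: can move to 7, which is L ⇒ W
n=11: moves to 8(W), 3(W); every one is W ⇒ L
n=12: moves to 9(W), 4(W); every one is W ⇒ L
n=13: moves to 10(W), 5(W); every one is W ⇒ L
n=14: can move to 11, which is L ⇒ W
n=15: can move to 12, which is L ⇒ W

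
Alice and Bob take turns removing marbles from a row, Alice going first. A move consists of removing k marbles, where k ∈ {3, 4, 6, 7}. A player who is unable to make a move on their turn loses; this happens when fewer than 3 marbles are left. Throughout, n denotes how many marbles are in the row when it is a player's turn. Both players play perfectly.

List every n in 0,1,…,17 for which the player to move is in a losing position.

Use the standard recursion: the mover loses at a terminal position; elsewhere, the mover wins exactly when some move hands the opponent an L position.
n=0: no move → L
n=1: no move → L
n=2: no move → L
n=3: →0(L), so W
n=4: →1(L), so W
n=5: →2(L), so W
n=6: →2(L), so W
n=7: →1(L), so W
n=8: →2(L), so W
n=9: →2(L), so W
n=10: →7(W), 6(W), 4(W), 3(W) — all W, so L
n=11: →8(W), 7(W), 5(W), 4(W) — all W, so L
n=12: →9(W), 8(W), 6(W), 5(W) — all W, so L
n=13: →10(L), so W
n=14: →11(L), so W
n=15: →12(L), so W
n=16: →12(L), so W
n=17: →11(L), so W
Reading off the rows marked L gives the requested list; there are 6 such values of n.

0, 1, 2, 10, 11, 12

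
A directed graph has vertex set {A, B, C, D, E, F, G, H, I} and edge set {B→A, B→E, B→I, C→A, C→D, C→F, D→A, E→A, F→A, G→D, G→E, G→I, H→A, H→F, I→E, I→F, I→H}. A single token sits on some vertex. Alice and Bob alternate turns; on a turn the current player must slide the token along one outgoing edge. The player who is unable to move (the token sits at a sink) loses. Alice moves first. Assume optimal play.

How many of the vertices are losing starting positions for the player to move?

Compute win/loss labels from the base case upward. A position with no move is L. Any other position is W if it can reach an L in one move, else L.
Every edge goes from a vertex to one that appears earlier in the order A, F, H, E, I, D, B, C, G, so processing vertices in that order labels each vertex after all of its successors.
A: no outgoing edge → L
F: reaches L-position A → W
H: reaches L-position A → W
E: reaches L-position A → W
I: only reaches E(W), H(W), F(W), all W → L
D: reaches L-position A → W
B: reaches L-position I → W
C: reaches L-position A → W
G: reaches L-position I → W
The L vertices are A, I; that is 2 in all.

2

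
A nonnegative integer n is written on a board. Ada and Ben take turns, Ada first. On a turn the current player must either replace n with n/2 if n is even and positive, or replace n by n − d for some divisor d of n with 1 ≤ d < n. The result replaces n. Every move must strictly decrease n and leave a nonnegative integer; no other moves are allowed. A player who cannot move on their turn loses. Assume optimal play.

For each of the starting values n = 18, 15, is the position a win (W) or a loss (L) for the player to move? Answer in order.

Use the standard recursion: the mover loses at a terminal position; elsewhere, the mover wins exactly when some move hands the opponent an L position.
n=0: no move → L
n=1: no move → L
n=2: →1(L), so W
n=3: →2(W) only, which is W, so L
n=4: →3(L), so W
n=5: →4(W) only, which is W, so L
n=6: →3(L), so W
n=7: →6(W) only, which is W, so L
n=8: →7(L), so W
n=9: →6(W), 8(W) — all W, so L
n=10: →5(L), so W
n=11: →10(W) only, which is W, so L
n=12: →9(L), so W
n=13: →12(W) only, which is W, so L
n=14: →7(L), so W
n=15: →10(W), 12(W), 14(W) — all W, so L
n=16: →15(L), so W
n=17: →16(W) only, which is W, so L
n=18: →9(L), so W

18: W, 15: L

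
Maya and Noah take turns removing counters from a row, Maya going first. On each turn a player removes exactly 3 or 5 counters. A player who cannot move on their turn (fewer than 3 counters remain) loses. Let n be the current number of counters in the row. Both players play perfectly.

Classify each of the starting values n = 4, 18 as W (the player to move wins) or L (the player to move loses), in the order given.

Use the standard recursion: the mover loses at a terminal position; elsewhere, the mover wins exactly when some move hands the opponent an L position.
n=0: no move → L
n=1: no move → L
n=2: no move → L
n=3: →0(L), so W
n=4: →1(L), so W
n=5: →2(L), so W
n=6: →1(L), so W
n=7: →2(L), so W
n=8: →5(W), 3(W) — all W, so L
n=9: →6(W), 4(W) — all W, so L
n=10: →7(W), 5(W) — all W, so L
n=11: →8(L), so W
n=12: →9(L), so W
n=13: →10(L), so W
n=14: →9(L), so W
n=15: →10(L), so W
n=16: →13(W), 11(W) — all W, so L
n=17: →14(W), 12(W) — all W, so L
n=18: →15(W), 13(W) — all W, so L

4: W, 18: L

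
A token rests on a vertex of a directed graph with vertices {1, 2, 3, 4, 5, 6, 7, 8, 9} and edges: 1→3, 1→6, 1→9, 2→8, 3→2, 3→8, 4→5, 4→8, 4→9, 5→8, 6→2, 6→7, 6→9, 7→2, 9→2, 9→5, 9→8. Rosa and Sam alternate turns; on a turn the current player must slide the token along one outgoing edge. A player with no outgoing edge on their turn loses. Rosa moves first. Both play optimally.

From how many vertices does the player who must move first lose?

3

Compute win/loss labels from the base case upward. A position with no move is L. Any other position is W if it can reach an L in one move, else L.
Every edge goes from a vertex to one that appears earlier in the order 8, 5, 2, 9, 7, 4, 3, 6, 1, so processing vertices in that order labels each vertex after all of its successors.
8: no outgoing edge → L
5: can move to 8, which is L ⇒ W
2: can move to 8, which is L ⇒ W
9: can move to 8, which is L ⇒ W
7: the only move is to 2(W), a W ⇒ L
4: can move to 8, which is L ⇒ W
3: can move to 8, which is L ⇒ W
6: can move to 7, which is L ⇒ W
1: moves to 6(W), 3(W), 9(W); every one is W ⇒ L
The L vertices are 1, 7, 8; that is 3 in all.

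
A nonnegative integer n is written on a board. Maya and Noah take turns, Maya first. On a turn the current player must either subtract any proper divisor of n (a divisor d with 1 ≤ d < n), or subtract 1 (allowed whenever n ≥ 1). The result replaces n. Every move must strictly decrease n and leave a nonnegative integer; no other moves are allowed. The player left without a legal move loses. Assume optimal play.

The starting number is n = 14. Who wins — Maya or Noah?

Maya wins.

Use the standard recursion: the mover loses at a terminal position; elsewhere, the mover wins exactly when some move hands the opponent an L position.
n=0: no move → L
n=1: W (go to 0, an L position)
n=2: L (sole option 1(W) is W)
n=3: W (go to 2, an L position)
n=4: W (go to 2, an L position)
n=5: L (sole option 4(W) is W)
n=6: W (go to 5, an L position)
n=7: L (sole option 6(W) is W)
n=8: W (go to 7, an L position)
n=9: L (options 6(W), 8(W) are all W)
n=10: W (go to 5, an L position)
n=11: L (sole option 10(W) is W)
n=12: W (go to 9, an L position)
n=13: L (sole option 12(W) is W)
n=14: W (go to 7, an L position)
From 14 Maya can move to 7, reaching an L position.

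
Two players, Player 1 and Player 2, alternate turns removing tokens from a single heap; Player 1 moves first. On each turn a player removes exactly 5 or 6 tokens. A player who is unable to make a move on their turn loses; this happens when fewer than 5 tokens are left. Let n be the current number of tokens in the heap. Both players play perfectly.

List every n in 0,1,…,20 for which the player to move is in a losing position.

0, 1, 2, 3, 4, 11, 12, 13, 14, 15

Compute win/loss labels from the base case upward. A position with no move is L. Any other position is W if it can reach an L in one move, else L.
n=0: no move → L
n=1: no move → L
n=2: no move → L
n=3: no move → L
n=4: no move → L
n=5: W (go to 0, an L position)
n=6: W (go to 1, an L position)
n=7: W (go to 2, an L position)
n=8: W (go to 3, an L position)
n=9: W (go to 4, an L position)
n=10: W (go to 4, an L position)
n=11: L (options 6(W), 5(W) are all W)
n=12: L (options 7(W), 6(W) are all W)
n=13: L (options 8(W), 7(W) are all W)
n=14: L (options 9(W), 8(W) are all W)
n=15: L (options 10(W), 9(W) are all W)
n=16: W (go to 11, an L position)
n=17: W (go to 12, an L position)
n=18: W (go to 13, an L position)
n=19: W (go to 14, an L position)
n=20: W (go to 15, an L position)
Reading off the rows marked L gives the requested list; there are 10 such values of n.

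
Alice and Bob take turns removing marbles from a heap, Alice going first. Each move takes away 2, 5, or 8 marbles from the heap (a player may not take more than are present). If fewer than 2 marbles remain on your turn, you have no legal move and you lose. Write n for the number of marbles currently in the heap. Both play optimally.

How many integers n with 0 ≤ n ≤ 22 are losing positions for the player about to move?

10

Compute win/loss labels from the base case upward. A position with no move is L. Any other position is W if it can reach an L in one move, else L.
n=0: no move → L
n=1: no move → L
n=2: W (go to 0, an L position)
n=3: W (go to 1, an L position)
n=4: L (sole option 2(W) is W)
n=5: W (go to 0, an L position)
n=6: W (go to 4, an L position)
n=7: L (options 5(W), 2(W) are all W)
n=8: W (go to 0, an L position)
n=9: W (go to 7, an L position)
n=10: L (options 8(W), 5(W), 2(W) are all W)
n=11: L (options 9(W), 6(W), 3(W) are all W)
n=12: W (go to 10, an L position)
n=13: W (go to 11, an L position)
n=14: L (options 12(W), 9(W), 6(W) are all W)
n=15: W (go to 10, an L position)
n=16: W (go to 14, an L position)
n=17: L (options 15(W), 12(W), 9(W) are all W)
n=18: W (go to 10, an L position)
n=19: W (go to 17, an L position)
n=20: L (options 18(W), 15(W), 12(W) are all W)
n=21: L (options 19(W), 16(W), 13(W) are all W)
n=22: W (go to 20, an L position)
L entries with 0 ≤ n ≤ 22: n = 0, 1, 4, 7, 10, 11, 14, 17, 20, 21; that makes 10.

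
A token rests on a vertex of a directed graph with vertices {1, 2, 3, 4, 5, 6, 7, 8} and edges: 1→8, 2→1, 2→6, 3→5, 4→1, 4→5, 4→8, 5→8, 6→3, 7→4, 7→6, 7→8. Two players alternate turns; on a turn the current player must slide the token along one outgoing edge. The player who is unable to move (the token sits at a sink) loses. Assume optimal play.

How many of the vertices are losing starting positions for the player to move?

Compute win/loss labels from the base case upward. A position with no move is L. Any other position is W if it can reach an L in one move, else L.
Every edge goes from a vertex to one that appears earlier in the order 8, 5, 1, 4, 3, 6, 2, 7, so processing vertices in that order labels each vertex after all of its successors.
8: no outgoing edge → L
5: reaches L-position 8 → W
1: reaches L-position 8 → W
4: reaches L-position 8 → W
3: only reaches 5(W), which is W → L
6: reaches L-position 3 → W
2: only reaches 6(W), 1(W), all W → L
7: reaches L-position 8 → W
The L vertices are 2, 3, 8; that is 3 in all.

3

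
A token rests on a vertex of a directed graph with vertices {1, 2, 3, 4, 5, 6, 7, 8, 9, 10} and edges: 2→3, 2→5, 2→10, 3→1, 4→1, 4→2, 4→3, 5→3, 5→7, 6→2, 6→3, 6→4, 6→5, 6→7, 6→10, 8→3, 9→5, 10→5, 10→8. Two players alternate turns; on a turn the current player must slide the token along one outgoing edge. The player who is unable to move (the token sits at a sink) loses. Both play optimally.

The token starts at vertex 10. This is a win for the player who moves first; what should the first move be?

Move to 8.

Compute win/loss labels from the base case upward. A position with no move is L. Any other position is W if it can reach an L in one move, else L.
Every edge goes from a vertex to one that appears earlier in the order 7, 1, 3, 5, 8, 10, 2, 4, 6, 9, so processing vertices in that order labels each vertex after all of its successors.
7: no outgoing edge → L
1: no outgoing edge → L
3: reaches L-position 1 → W
5: reaches L-position 7 → W
8: only reaches 3(W), which is W → L
10: reaches L-position 8 → W
2: only reaches 10(W), 5(W), 3(W), all W → L
4: reaches L-position 2 → W
6: reaches L-position 2 → W
9: only reaches 5(W), which is W → L
From 10, the L positions reachable in one move are: 8.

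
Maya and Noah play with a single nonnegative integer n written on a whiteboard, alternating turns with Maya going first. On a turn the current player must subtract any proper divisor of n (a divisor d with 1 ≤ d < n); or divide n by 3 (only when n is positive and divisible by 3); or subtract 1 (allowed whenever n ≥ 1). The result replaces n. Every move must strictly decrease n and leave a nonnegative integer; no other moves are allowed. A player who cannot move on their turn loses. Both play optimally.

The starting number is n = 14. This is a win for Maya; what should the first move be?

Build the W/L table. Terminal = L. A non-terminal position is W if it has a move to some L; otherwise it is L.
n=0: no move → L
n=1: reaches L-position 0 → W
n=2: only reaches 1(W), which is W → L
n=3: reaches L-position 2 → W
n=4: reaches L-position 2 → W
n=5: only reaches 4(W), which is W → L
n=6: reaches L-position 2 → W
n=7: only reaches 6(W), which is W → L
n=8: reaches L-position 7 → W
n=9: only reaches 3(W), 6(W), 8(W), all W → L
n=10: reaches L-position 5 → W
n=11: only reaches 10(W), which is W → L
n=12: reaches L-position 9 → W
n=13: only reaches 12(W), which is W → L
n=14: reaches L-position 7 → W
From 14, the L positions reachable in one move are: 7, 13. Any move reaching one of these is winning.

Move to 7.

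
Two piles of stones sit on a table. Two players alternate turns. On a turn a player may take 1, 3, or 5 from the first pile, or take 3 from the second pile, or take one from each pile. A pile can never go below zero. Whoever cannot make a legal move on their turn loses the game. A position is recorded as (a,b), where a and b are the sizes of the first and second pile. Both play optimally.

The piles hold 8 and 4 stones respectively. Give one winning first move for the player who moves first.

Move to (7,4).

Use the standard recursion: the mover loses at a terminal position; elsewhere, the mover wins exactly when some move hands the opponent an L position.
No move ever increases a pile, so every position that can arise here has a ≤ 8 and b ≤ 4; it is enough to label the cells with 0 ≤ a ≤ 8 and 0 ≤ b ≤ 4.
Every move lowers a or b (never raises either), so fill the grid row by row in increasing a, and left to right within a row: each cell's successors are then already labelled.
      b=0  b=1  b=2  b=3  b=4
a=0:    L    L    L    W    W
a=1:    W    W    W    W    L
a=2:    L    L    L    W    W
a=3:    W    W    W    W    L
a=4:    L    L    L    W    W
a=5:    W    W    W    W    L
a=6:    L    L    L    W    W
a=7:    W    W    W    W    L
a=8:    L    L    L    W    W
Cells with no legal move (terminal, hence L): (0,0), (0,1), (0,2).
The remaining L cells, each justified by listing all of its moves:
(1,4): moves to (0,4)(W), (1,1)(W), (0,3)(W); every one is W ⇒ L
(2,0): the only move is to (1,0)(W), a W ⇒ L
(2,1): moves to (1,1)(W), (1,0)(W); every one is W ⇒ L
(2,2): moves to (1,2)(W), (1,1)(W); every one is W ⇒ L
(3,4): moves to (2,4)(W), (0,4)(W), (3,1)(W), (2,3)(W); every one is W ⇒ L
(4,0): moves to (3,0)(W), (1,0)(W); every one is W ⇒ L
(4,1): moves to (3,1)(W), (1,1)(W), (3,0)(W); every one is W ⇒ L
(4,2): moves to (3,2)(W), (1,2)(W), (3,1)(W); every one is W ⇒ L
(5,4): moves to (4,4)(W), (2,4)(W), (0,4)(W), (5,1)(W), (4,3)(W); every one is W ⇒ L
(6,0): moves to (5,0)(W), (3,0)(W), (1,0)(W); every one is W ⇒ L
(6,1): moves to (5,1)(W), (3,1)(W), (1,1)(W), (5,0)(W); every one is W ⇒ L
(6,2): moves to (5,2)(W), (3,2)(W), (1,2)(W), (5,1)(W); every one is W ⇒ L
(7,4): moves to (6,4)(W), (4,4)(W), (2,4)(W), (7,1)(W), (6,3)(W); every one is W ⇒ L
(8,0): moves to (7,0)(W), (5,0)(W), (3,0)(W); every one is W ⇒ L
(8,1): moves to (7,1)(W), (5,1)(W), (3,1)(W), (7,0)(W); every one is W ⇒ L
(8,2): moves to (7,2)(W), (5,2)(W), (3,2)(W), (7,1)(W); every one is W ⇒ L
Every other cell has at least one move into one of the L cells above, so it is W.
From (8,4), the L positions reachable in one move are: (7,4), (5,4), (3,4), (8,1). Any move reaching one of these is winning.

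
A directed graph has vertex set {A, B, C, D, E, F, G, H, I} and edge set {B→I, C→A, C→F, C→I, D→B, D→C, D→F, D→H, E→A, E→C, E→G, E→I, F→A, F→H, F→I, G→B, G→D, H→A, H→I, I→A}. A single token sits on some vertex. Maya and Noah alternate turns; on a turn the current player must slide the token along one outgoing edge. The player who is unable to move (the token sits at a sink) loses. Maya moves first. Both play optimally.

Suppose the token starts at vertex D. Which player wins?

Positions with no move are L. A position that does have a move is losing for the player to move precisely when every available move leads to a winning position for the opponent. Fill in the labels:
Every edge goes from a vertex to one that appears earlier in the order A, I, H, F, B, C, D, G, E, so processing vertices in that order labels each vertex after all of its successors.
A: no outgoing edge → L
I: can move to A, which is L ⇒ W
H: can move to A, which is L ⇒ W
F: can move to A, which is L ⇒ W
B: the only move is to I(W), a W ⇒ L
C: can move to A, which is L ⇒ W
D: can move to B, which is L ⇒ W
G: can move to B, which is L ⇒ W
E: can move to A, which is L ⇒ W
The starting position D is W: Maya should move to B, handing over an L position.

Maya wins.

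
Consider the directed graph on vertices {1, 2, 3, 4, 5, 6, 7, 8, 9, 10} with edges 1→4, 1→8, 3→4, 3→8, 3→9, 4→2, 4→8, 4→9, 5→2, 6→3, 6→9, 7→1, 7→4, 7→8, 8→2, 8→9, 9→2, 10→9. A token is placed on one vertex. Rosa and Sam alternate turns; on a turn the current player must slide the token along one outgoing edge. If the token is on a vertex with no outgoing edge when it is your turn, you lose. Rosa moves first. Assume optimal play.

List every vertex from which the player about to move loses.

Work bottom-up. With no move the player to move loses. Otherwise the position is W if at least one move leads to an L position for the opponent, and L if every move leads to a W.
Every edge goes from a vertex to one that appears earlier in the order 2, 9, 8, 4, 3, 6, 1, 7, 5, 10, so processing vertices in that order labels each vertex after all of its successors.
2: no outgoing edge → L
9: →2(L), so W
8: →2(L), so W
4: →2(L), so W
3: →4(W), 8(W), 9(W) — all W, so L
6: →3(L), so W
1: →4(W), 8(W) — all W, so L
7: →1(L), so W
5: →2(L), so W
10: →9(W) only, which is W, so L
Reading off the rows marked L gives the requested list; there are 4 such vertices.

1, 2, 3, 10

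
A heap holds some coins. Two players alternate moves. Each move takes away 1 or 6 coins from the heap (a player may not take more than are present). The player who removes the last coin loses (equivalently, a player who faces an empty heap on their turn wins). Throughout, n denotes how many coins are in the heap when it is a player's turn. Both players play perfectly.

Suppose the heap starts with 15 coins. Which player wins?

Compute win/loss labels from the base case upward. A position with no move is W. Any other position is W if it can reach an L in one move, else L.
n=0: no move; the opponent has just taken the last coin and therefore loses → W
n=1: only reaches 0(W), which is W → L
n=2: reaches L-position 1 → W
n=3: only reaches 2(W), which is W → L
n=4: reaches L-position 3 → W
n=5: only reaches 4(W), which is W → L
n=6: reaches L-position 5 → W
n=7: reaches L-position 1 → W
n=8: only reaches 7(W), 2(W), all W → L
n=9: reaches L-position 8 → W
n=10: only reaches 9(W), 4(W), all W → L
n=11: reaches L-position 10 → W
n=12: only reaches 11(W), 6(W), all W → L
n=13: reaches L-position 12 → W
n=14: reaches L-position 8 → W
n=15: only reaches 14(W), 9(W), all W → L
The starting position 15 is L: whatever the player to move does, the opponent receives a W position.

The second player wins.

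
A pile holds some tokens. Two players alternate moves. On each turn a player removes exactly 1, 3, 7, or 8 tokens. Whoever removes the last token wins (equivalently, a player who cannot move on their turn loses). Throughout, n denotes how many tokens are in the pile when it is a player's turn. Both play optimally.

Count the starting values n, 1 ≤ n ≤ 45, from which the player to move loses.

12

Compute win/loss labels from the base case upward. A position with no move is L. Any other position is W if it can reach an L in one move, else L.
n=0: no move → L
n=1: reaches L-position 0 → W
n=2: only reaches 1(W), which is W → L
n=3: reaches L-position 2 → W
n=4: only reaches 3(W), 1(W), all W → L
n=5: reaches L-position 4 → W
n=6: only reaches 5(W), 3(W), all W → L
n=7: reaches L-position 6 → W
n=8: reaches L-position 0 → W
n=9: reaches L-position 6 → W
n=10: reaches L-position 2 → W
n=11: reaches L-position 4 → W
n=12: reaches L-position 4 → W
n=13: reaches L-position 6 → W
n=14: reaches L-position 6 → W
n=15: only reaches 14(W), 12(W), 8(W), 7(W), all W → L
n=16: reaches L-position 15 → W
n=17: only reaches 16(W), 14(W), 10(W), 9(W), all W → L
n=18: reaches L-position 17 → W
n=19: only reaches 18(W), 16(W), 12(W), 11(W), all W → L
n=20: reaches L-position 19 → W
n=21: only reaches 20(W), 18(W), 14(W), 13(W), all W → L
n=22: reaches L-position 21 → W
n=23: reaches L-position 15 → W
n=24: reaches L-position 21 → W
n=25: reaches L-position 17 → W
n=26: reaches L-position 19 → W
n=27: reaches L-position 19 → W
n=28: reaches L-position 21 → W
n=29: reaches L-position 21 → W
n=30: only reaches 29(W), 27(W), 23(W), 22(W), all W → L
n=31: reaches L-position 30 → W
n=32: only reaches 31(W), 29(W), 25(W), 24(W), all W → L
n=33: reaches L-position 32 → W
n=34: only reaches 33(W), 31(W), 27(W), 26(W), all W → L
n=35: reaches L-position 34 → W
n=36: only reaches 35(W), 33(W), 29(W), 28(W), all W → L
n=37: reaches L-position 36 → W
n=38: reaches L-position 30 → W
n=39: reaches L-position 36 → W
n=40: reaches L-position 32 → W
n=41: reaches L-position 34 → W
n=42: reaches L-position 34 → W
n=43: reaches L-position 36 → W
n=44: reaches L-position 36 → W
n=45: only reaches 44(W), 42(W), 38(W), 37(W), all W → L
L entries with 1 ≤ n ≤ 45 (n=0 is outside the asked range and is not counted): n = 2, 4, 6, 15, 17, 19, 21, 30, 32, 34, 36, 45; that makes 12.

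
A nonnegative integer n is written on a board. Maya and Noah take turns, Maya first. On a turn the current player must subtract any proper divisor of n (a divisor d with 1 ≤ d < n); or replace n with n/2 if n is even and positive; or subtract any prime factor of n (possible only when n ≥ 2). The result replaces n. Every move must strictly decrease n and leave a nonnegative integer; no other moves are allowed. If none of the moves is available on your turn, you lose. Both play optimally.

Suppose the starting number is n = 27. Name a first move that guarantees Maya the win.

Move to 26.

Compute win/loss labels from the base case upward. A position with no move is L. Any other position is W if it can reach an L in one move, else L.
n=0: no move → L
n=1: no move → L
n=2: can move to 0, which is L ⇒ W
n=3: can move to 0, which is L ⇒ W
n=4: moves to 2(W), 3(W); every one is W ⇒ L
n=5: can move to 0, which is L ⇒ W
n=6: can move to 4, which is L ⇒ W
n=7: can move to 0, which is L ⇒ W
n=8: can move to 4, which is L ⇒ W
n=9: moves to 6(W), 8(W); every one is W ⇒ L
n=10: can move to 9, which is L ⇒ W
n=11: can move to 0, which is L ⇒ W
n=12: can move to 9, which is L ⇒ W
n=13: can move to 0, which is L ⇒ W
n=14: moves to 7(W), 12(W), 13(W); every one is W ⇒ L
n=15: can move to 14, which is L ⇒ W
n=16: can move to 14, which is L ⇒ W
n=17: can move to 0, which is L ⇒ W
n=18: can move to 9, which is L ⇒ W
n=19: can move to 0, which is L ⇒ W
n=20: moves to 10(W), 15(W), 16(W), 18(W), 19(W); every one is W ⇒ L
n=21: can move to 14, which is L ⇒ W
n=22: can move to 20, which is L ⇒ W
n=23: can move to 0, which is L ⇒ W
n=24: can move to 20, which is L ⇒ W
n=25: can move to 20, which is L ⇒ W
n=26: moves to 13(W), 24(W), 25(W); every one is W ⇒ L
n=27: can move to 26, which is L ⇒ W
From 27, the L positions reachable in one move are: 26.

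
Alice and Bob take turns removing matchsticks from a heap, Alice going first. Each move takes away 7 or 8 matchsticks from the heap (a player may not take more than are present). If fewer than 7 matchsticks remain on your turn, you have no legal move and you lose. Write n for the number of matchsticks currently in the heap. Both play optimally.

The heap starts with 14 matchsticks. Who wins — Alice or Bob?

Use the standard recursion: the mover loses at a terminal position; elsewhere, the mover wins exactly when some move hands the opponent an L position.
n=0: no move → L
n=1: no move → L
n=2: no move → L
n=3: no move → L
n=4: no move → L
n=5: no move → L
n=6: no move → L
n=7: reaches L-position 0 → W
n=8: reaches L-position 1 → W
n=9: reaches L-position 2 → W
n=10: reaches L-position 3 → W
n=11: reaches L-position 4 → W
n=12: reaches L-position 5 → W
n=13: reaches L-position 6 → W
n=14: reaches L-position 6 → W
The starting position 14 is W: Alice should remove 8, leaving 6, handing over an L position.

Alice wins.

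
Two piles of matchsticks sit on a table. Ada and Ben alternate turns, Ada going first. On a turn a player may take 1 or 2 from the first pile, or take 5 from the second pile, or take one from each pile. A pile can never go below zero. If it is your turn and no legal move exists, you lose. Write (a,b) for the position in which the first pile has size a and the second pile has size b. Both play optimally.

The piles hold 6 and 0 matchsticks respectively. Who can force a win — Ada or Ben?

Ben wins.

Build the W/L table. Terminal = L. A non-terminal position is W if it has a move to some L; otherwise it is L.
No move ever increases a pile, so every position that can arise here has a ≤ 6 and b ≤ 0; it is enough to label the cells with 0 ≤ a ≤ 6 and 0 ≤ b ≤ 0.
Every move lowers a or b (never raises either), so fill the grid row by row in increasing a, and left to right within a row: each cell's successors are then already labelled.
      b=0
a=0:    L
a=1:    W
a=2:    W
a=3:    L
a=4:    W
a=5:    W
a=6:    L
Cells with no legal move (terminal, hence L): (0,0).
The remaining L cells, each justified by listing all of its moves:
(3,0): →(2,0)(W), (1,0)(W) — all W, so L
(6,0): →(5,0)(W), (4,0)(W) — all W, so L
Every other cell has at least one move into one of the L cells above, so it is W.
The starting position (6,0) is L: whatever Ada does, the opponent receives a W position.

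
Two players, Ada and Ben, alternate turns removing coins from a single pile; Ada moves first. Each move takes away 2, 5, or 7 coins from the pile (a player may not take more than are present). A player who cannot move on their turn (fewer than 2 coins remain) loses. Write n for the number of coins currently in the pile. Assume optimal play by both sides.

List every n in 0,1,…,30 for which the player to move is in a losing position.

0, 1, 4, 10, 13, 14, 22, 23, 26

Positions with no move are L. A position that does have a move is losing for the player to move precisely when every available move leads to a winning position for the opponent. Fill in the labels:
n=0: no move → L
n=1: no move → L
n=2: reaches L-position 0 → W
n=3: reaches L-position 1 → W
n=4: only reaches 2(W), which is W → L
n=5: reaches L-position 0 → W
n=6: reaches L-position 4 → W
n=7: reaches L-position 0 → W
n=8: reaches L-position 1 → W
n=9: reaches L-position 4 → W
n=10: only reaches 8(W), 5(W), 3(W), all W → L
n=11: reaches L-position 4 → W
n=12: reaches L-position 10 → W
n=13: only reaches 11(W), 8(W), 6(W), all W → L
n=14: only reaches 12(W), 9(W), 7(W), all W → L
n=15: reaches L-position 13 → W
n=16: reaches L-position 14 → W
n=17: reaches L-position 10 → W
n=18: reaches L-position 13 → W
n=19: reaches L-position 14 → W
n=20: reaches L-position 13 → W
n=21: reaches L-position 14 → W
n=22: only reaches 20(W), 17(W), 15(W), all W → L
n=23: only reaches 21(W), 18(W), 16(W), all W → L
n=24: reaches L-position 22 → W
n=25: reaches L-position 23 → W
n=26: only reaches 24(W), 21(W), 19(W), all W → L
n=27: reaches L-position 22 → W
n=28: reaches L-position 26 → W
n=29: reaches L-position 22 → W
n=30: reaches L-position 23 → W
Reading off the rows marked L gives the requested list; there are 9 such values of n.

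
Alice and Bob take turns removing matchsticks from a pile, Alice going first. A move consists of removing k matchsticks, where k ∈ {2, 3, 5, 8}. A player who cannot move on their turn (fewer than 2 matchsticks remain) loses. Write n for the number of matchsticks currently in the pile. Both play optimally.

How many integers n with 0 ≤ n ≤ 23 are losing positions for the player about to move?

Positions with no move are L. A position that does have a move is losing for the player to move precisely when every available move leads to a winning position for the opponent. Fill in the labels:
n=0: no move → L
n=1: no move → L
n=2: reaches L-position 0 → W
n=3: reaches L-position 1 → W
n=4: reaches L-position 1 → W
n=5: reaches L-position 0 → W
n=6: reaches L-position 1 → W
n=7: only reaches 5(W), 4(W), 2(W), all W → L
n=8: reaches L-position 0 → W
n=9: reaches L-position 7 → W
n=10: reaches L-position 7 → W
n=11: only reaches 9(W), 8(W), 6(W), 3(W), all W → L
n=12: reaches L-position 7 → W
n=13: reaches L-position 11 → W
n=14: reaches L-position 11 → W
n=15: reaches L-position 7 → W
n=16: reaches L-position 11 → W
n=17: only reaches 15(W), 14(W), 12(W), 9(W), all W → L
n=18: only reaches 16(W), 15(W), 13(W), 10(W), all W → L
n=19: reaches L-position 17 → W
n=20: reaches L-position 18 → W
n=21: reaches L-position 18 → W
n=22: reaches L-position 17 → W
n=23: reaches L-position 18 → W
L entries with 0 ≤ n ≤ 23: n = 0, 1, 7, 11, 17, 18; that makes 6.

6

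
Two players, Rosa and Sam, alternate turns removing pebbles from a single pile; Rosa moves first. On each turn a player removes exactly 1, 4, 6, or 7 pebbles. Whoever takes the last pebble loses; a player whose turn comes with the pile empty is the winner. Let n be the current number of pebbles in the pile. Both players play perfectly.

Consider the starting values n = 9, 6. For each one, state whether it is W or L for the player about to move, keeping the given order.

Label each position W (a win for the player to move) or L (a loss). A position with no legal move is W; any other position is W exactly when some move reaches an L, and L when every move reaches a W.
n=0: no move; the opponent has just taken the last pebble and therefore loses → W
n=1: →0(W) only, which is W, so L
n=2: →1(L), so W
n=3: →2(W) only, which is W, so L
n=4: →3(L), so W
n=5: →1(L), so W
n=6: →5(W), 2(W), 0(W) — all W, so L
n=7: →6(L), so W
n=8: →1(L), so W
n=9: →3(L), so W

9: W, 6: L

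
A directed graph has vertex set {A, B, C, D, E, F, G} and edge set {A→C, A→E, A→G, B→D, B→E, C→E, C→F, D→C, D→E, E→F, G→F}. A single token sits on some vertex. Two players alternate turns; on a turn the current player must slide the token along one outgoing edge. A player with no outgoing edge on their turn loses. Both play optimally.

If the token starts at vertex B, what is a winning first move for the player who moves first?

Build the W/L table. Terminal = L. A non-terminal position is W if it has a move to some L; otherwise it is L.
Every edge goes from a vertex to one that appears earlier in the order F, E, C, D, G, B, A, so processing vertices in that order labels each vertex after all of its successors.
F: no outgoing edge → L
E: W (go to F, an L position)
C: W (go to F, an L position)
D: L (options C(W), E(W) are all W)
G: W (go to F, an L position)
B: W (go to D, an L position)
A: L (options G(W), C(W), E(W) are all W)
From B, the L positions reachable in one move are: D.

Move to D.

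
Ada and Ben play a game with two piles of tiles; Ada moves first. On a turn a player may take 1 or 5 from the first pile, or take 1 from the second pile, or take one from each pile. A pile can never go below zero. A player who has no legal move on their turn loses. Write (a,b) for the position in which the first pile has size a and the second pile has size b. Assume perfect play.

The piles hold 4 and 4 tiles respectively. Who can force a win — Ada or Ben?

Classify positions by backward induction: terminal positions (no move available) are L. From any other position, the mover wins iff some move reaches an L.
No move ever increases a pile, so every position that can arise here has a ≤ 4 and b ≤ 4; it is enough to label the cells with 0 ≤ a ≤ 4 and 0 ≤ b ≤ 4.
Every move lowers a or b (never raises either), so fill the grid row by row in increasing a, and left to right within a row: each cell's successors are then already labelled.
      b=0  b=1  b=2  b=3  b=4
a=0:    L    W    L    W    L
a=1:    W    W    W    W    W
a=2:    L    W    L    W    L
a=3:    W    W    W    W    W
a=4:    L    W    L    W    L
Cells with no legal move (terminal, hence L): (0,0).
The remaining L cells, each justified by listing all of its moves:
(0,2): only reaches (0,1)(W), which is W → L
(0,4): only reaches (0,3)(W), which is W → L
(2,0): only reaches (1,0)(W), which is W → L
(2,2): only reaches (1,2)(W), (2,1)(W), (1,1)(W), all W → L
(2,4): only reaches (1,4)(W), (2,3)(W), (1,3)(W), all W → L
(4,0): only reaches (3,0)(W), which is W → L
(4,2): only reaches (3,2)(W), (4,1)(W), (3,1)(W), all W → L
(4,4): only reaches (3,4)(W), (4,3)(W), (3,3)(W), all W → L
Every other cell has at least one move into one of the L cells above, so it is W.
The starting position (4,4) is L: whatever Ada does, the opponent receives a W position.

Ben wins.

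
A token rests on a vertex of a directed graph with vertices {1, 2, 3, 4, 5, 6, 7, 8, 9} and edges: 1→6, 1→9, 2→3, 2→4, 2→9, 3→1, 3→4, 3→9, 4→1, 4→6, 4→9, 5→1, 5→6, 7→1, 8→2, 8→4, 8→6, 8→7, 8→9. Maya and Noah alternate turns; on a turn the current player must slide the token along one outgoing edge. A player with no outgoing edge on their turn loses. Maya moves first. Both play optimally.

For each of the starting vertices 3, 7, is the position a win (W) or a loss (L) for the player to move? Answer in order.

3: W, 7: L

Classify positions by backward induction: terminal positions (no move available) are L. From any other position, the mover wins iff some move reaches an L.
Every edge goes from a vertex to one that appears earlier in the order 6, 9, 1, 4, 3, 2, 7, 8, 5, so processing vertices in that order labels each vertex after all of its successors.
6: no outgoing edge → L
9: no outgoing edge → L
1: can move to 9, which is L ⇒ W
4: can move to 9, which is L ⇒ W
3: can move to 9, which is L ⇒ W
2: can move to 9, which is L ⇒ W
7: the only move is to 1(W), a W ⇒ L
8: can move to 7, which is L ⇒ W
5: can move to 6, which is L ⇒ W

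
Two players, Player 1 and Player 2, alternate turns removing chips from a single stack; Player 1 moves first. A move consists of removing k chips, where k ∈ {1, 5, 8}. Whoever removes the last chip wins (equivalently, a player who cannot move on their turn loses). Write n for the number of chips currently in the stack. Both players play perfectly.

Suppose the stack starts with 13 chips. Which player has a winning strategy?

Classify positions by backward induction: terminal positions (no move available) are L. From any other position, the mover wins iff some move reaches an L.
n=0: no move → L
n=1: →0(L), so W
n=2: →1(W) only, which is W, so L
n=3: →2(L), so W
n=4: →3(W) only, which is W, so L
n=5: →4(L), so W
n=6: →5(W), 1(W) — all W, so L
n=7: →6(L), so W
n=8: →0(L), so W
n=9: →4(L), so W
n=10: →2(L), so W
n=11: →6(L), so W
n=12: →4(L), so W
n=13: →12(W), 8(W), 5(W) — all W, so L
The starting position 13 is L: whatever Player 1 does, the opponent receives a W position.

Player 2 wins.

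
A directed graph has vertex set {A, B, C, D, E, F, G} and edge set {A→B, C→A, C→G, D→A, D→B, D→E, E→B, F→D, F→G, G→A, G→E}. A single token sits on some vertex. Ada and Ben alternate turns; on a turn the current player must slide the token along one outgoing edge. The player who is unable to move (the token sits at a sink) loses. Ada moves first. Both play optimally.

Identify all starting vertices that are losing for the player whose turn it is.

B, G

Build the W/L table. Terminal = L. A non-terminal position is W if it has a move to some L; otherwise it is L.
Every edge goes from a vertex to one that appears earlier in the order B, A, E, D, G, C, F, so processing vertices in that order labels each vertex after all of its successors.
B: no outgoing edge → L
A: →B(L), so W
E: →B(L), so W
D: →B(L), so W
G: →E(W), A(W) — all W, so L
C: →G(L), so W
F: →G(L), so W
Reading off the rows marked L gives the requested list; there are 2 such vertices.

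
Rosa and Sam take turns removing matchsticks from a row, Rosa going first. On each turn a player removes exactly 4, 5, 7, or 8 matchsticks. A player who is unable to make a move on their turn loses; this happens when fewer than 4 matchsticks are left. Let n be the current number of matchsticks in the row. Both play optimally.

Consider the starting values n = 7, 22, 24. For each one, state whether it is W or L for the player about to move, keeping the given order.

7: W, 22: W, 24: L

Work bottom-up. With no move the player to move loses. Otherwise the position is W if at least one move leads to an L position for the opponent, and L if every move leads to a W.
n=0: no move → L
n=1: no move → L
n=2: no move → L
n=3: no move → L
n=4: W (go to 0, an L position)
n=5: W (go to 1, an L position)
n=6: W (go to 2, an L position)
n=7: W (go to 3, an L position)
n=8: W (go to 3, an L position)
n=9: W (go to 2, an L position)
n=10: W (go to 3, an L position)
n=11: W (go to 3, an L position)
n=12: L (options 8(W), 7(W), 5(W), 4(W) are all W)
n=13: L (options 9(W), 8(W), 6(W), 5(W) are all W)
n=14: L (options 10(W), 9(W), 7(W), 6(W) are all W)
n=15: L (options 11(W), 10(W), 8(W), 7(W) are all W)
n=16: W (go to 12, an L position)
n=17: W (go to 13, an L position)
n=18: W (go to 14, an L position)
n=19: W (go to 15, an L position)
n=20: W (go to 15, an L position)
n=21: W (go to 14, an L position)
n=22: W (go to 15, an L position)
n=23: W (go to 15, an L position)
n=24: L (options 20(W), 19(W), 17(W), 16(W) are all W)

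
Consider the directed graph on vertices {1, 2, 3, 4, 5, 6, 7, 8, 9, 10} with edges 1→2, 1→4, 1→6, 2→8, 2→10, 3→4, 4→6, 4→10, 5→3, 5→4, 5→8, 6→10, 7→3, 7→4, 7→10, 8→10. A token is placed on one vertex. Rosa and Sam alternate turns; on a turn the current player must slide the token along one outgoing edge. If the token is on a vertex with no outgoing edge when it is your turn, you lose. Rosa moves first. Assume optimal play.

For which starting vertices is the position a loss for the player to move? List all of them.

Compute win/loss labels from the base case upward. A position with no move is L. Any other position is W if it can reach an L in one move, else L.
Every edge goes from a vertex to one that appears earlier in the order 9, 10, 8, 6, 4, 2, 3, 1, 7, 5, so processing vertices in that order labels each vertex after all of its successors.
9: no outgoing edge → L
10: no outgoing edge → L
8: can move to 10, which is L ⇒ W
6: can move to 10, which is L ⇒ W
4: can move to 10, which is L ⇒ W
2: can move to 10, which is L ⇒ W
3: the only move is to 4(W), a W ⇒ L
1: moves to 2(W), 4(W), 6(W); every one is W ⇒ L
7: can move to 3, which is L ⇒ W
5: can move to 3, which is L ⇒ W
The losing starting vertices are exactly the entries labelled L in this table (4 of them).

1, 3, 9, 10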